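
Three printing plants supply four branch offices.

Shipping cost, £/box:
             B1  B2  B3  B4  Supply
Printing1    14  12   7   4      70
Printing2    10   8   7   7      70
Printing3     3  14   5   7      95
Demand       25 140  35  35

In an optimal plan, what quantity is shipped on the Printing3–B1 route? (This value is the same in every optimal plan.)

The minimum-cost plan:
  Printing1 to B2: 35 boxes
  Printing1 to B4: 35 boxes
  Printing2 to B2: 70 boxes
  Printing3 to B1: 25 boxes
  Printing3 to B2: 35 boxes
  Printing3 to B3: 35 boxes
Total cost = £1860.
So Printing3→B1 carries 25 boxes.

25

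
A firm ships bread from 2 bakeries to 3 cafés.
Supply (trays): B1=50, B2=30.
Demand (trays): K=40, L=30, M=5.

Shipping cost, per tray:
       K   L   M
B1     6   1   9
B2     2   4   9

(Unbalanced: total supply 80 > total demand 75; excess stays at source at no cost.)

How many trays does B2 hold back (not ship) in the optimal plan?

0

Minimum-cost shipments:
  B1 to K: 10 × 6 = 60
  B1 to L: 30 × 1 = 30
  B1 to M: 5 × 9 = 45
  B2 to K: 30 × 2 = 60
Total cost = 195.
B2 ships 30 of its 30, leaving 0.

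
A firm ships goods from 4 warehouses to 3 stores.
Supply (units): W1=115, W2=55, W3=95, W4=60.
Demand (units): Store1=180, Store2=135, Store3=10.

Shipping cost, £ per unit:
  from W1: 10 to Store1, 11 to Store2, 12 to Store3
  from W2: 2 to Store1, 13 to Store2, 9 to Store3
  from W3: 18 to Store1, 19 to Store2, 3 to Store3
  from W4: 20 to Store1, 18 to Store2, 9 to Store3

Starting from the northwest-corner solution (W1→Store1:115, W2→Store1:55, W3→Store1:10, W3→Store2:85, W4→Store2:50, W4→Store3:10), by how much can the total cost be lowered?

Current plan cost = 115·10 + 55·2 + 10·18 + 85·19 + 50·18 + 10·9 = £4045.
Optimal plan:
  W1->Store1: 40 × £10 = £400
  W1->Store2: 75 × £11 = £825
  W2->Store1: 55 × £2 = £110
  W3->Store1: 85 × £18 = £1530
  W3->Store3: 10 × £3 = £30
  W4->Store2: 60 × £18 = £1080
Optimal cost = £3975.
Saving = 4045 − 3975 = £70.

70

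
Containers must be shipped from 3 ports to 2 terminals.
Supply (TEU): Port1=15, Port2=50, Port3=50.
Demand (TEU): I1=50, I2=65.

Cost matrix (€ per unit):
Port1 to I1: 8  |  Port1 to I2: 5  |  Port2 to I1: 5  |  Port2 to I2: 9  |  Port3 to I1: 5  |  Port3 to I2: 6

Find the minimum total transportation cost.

625

A cheapest plan:
  Port1→I2: 15 × €5 = €75
  Port2→I1: 50 × €5 = €250
  Port3→I2: 50 × €6 = €300
Total = 75 + 250 + 300 = €625.
(Supply check: Port1 ships 15; Port2 ships 50; Port3 ships 50.)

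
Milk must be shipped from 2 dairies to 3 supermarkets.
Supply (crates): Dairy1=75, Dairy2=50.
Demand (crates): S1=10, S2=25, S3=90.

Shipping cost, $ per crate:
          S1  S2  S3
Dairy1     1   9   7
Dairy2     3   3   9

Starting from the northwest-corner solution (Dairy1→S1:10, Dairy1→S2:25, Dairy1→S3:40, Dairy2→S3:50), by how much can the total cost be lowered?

Current plan cost = 10·1 + 25·9 + 40·7 + 50·9 = $965.
Optimal plan:
  Dairy1 to S1: 10 × $1 = $10
  Dairy1 to S3: 65 × $7 = $455
  Dairy2 to S2: 25 × $3 = $75
  Dairy2 to S3: 25 × $9 = $225
Optimal cost = $765.
Saving = 965 − 765 = $200.

200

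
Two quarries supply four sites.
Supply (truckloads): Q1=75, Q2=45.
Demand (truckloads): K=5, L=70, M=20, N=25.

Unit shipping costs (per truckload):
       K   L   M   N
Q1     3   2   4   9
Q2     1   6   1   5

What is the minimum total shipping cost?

One minimum-cost allocation:
  Q1 to K: 5 × 3 = 15
  Q1 to L: 70 × 2 = 140
  Q2 to M: 20 × 1 = 20
  Q2 to N: 25 × 5 = 125
Total = 15 + 140 + 20 + 125 = 300.

300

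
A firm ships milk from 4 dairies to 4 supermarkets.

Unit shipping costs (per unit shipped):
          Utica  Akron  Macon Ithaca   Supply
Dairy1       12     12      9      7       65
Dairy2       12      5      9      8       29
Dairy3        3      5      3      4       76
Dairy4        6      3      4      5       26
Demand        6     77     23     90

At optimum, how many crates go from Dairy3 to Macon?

The minimum-cost plan:
  Dairy1 to Ithaca: 65 × 7 = 455
  Dairy2 to Akron: 29 × 5 = 145
  Dairy3 to Utica: 6 × 3 = 18
  Dairy3 to Akron: 22 × 5 = 110
  Dairy3 to Macon: 23 × 3 = 69
  Dairy3 to Ithaca: 25 × 4 = 100
  Dairy4 to Akron: 26 × 3 = 78
Total cost = 975.
So Dairy3→Macon carries 23 crates.

23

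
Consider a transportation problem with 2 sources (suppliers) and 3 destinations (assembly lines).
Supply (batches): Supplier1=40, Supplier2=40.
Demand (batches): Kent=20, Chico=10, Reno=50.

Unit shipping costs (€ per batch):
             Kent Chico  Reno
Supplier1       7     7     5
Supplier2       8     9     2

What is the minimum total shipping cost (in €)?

An optimal shipping plan:
  Supplier1 to Kent: 20 × €7 = €140
  Supplier1 to Chico: 10 × €7 = €70
  Supplier1 to Reno: 10 × €5 = €50
  Supplier2 to Reno: 40 × €2 = €80
Total = 140 + 70 + 50 + 80 = €340.
(Supply check: Supplier1 ships 40; Supplier2 ships 40.)

340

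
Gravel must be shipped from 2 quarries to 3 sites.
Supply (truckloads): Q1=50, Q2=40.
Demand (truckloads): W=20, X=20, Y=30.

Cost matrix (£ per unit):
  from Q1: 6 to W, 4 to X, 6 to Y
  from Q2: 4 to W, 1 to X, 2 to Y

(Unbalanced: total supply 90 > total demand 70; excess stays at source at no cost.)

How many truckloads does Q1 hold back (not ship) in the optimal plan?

Minimum-cost shipments:
  Q1->W: 20 × £6 = £120
  Q1->X: 10 × £4 = £40
  Q2->X: 10 × £1 = £10
  Q2->Y: 30 × £2 = £60
Total cost = £230.
Q1 ships 30 of its 50, leaving 20.

20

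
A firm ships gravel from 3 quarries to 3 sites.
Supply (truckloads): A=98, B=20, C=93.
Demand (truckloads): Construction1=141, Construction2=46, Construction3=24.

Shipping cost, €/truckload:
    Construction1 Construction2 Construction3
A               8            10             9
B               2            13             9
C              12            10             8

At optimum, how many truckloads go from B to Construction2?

0

The minimum-cost plan:
  A->Construction1: 98 × €8 = €784
  B->Construction1: 20 × €2 = €40
  C->Construction1: 23 × €12 = €276
  C->Construction2: 46 × €10 = €460
  C->Construction3: 24 × €8 = €192
Total cost = €1752.
The route B→Construction2 is not used.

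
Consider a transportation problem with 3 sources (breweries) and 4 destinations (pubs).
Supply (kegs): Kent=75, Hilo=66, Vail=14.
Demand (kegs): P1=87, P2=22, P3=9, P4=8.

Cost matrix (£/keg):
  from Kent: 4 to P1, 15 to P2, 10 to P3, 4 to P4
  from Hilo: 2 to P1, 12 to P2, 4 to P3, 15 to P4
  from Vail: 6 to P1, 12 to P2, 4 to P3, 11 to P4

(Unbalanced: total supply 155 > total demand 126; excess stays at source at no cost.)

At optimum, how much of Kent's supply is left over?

Minimum-cost shipments:
  Kent to P1: 38 kegs
  Kent to P4: 8 kegs
  Hilo to P1: 49 kegs
  Hilo to P2: 17 kegs
  Vail to P2: 5 kegs
  Vail to P3: 9 kegs
Total cost = £582.
Kent ships 46 of its 75, leaving 29.

29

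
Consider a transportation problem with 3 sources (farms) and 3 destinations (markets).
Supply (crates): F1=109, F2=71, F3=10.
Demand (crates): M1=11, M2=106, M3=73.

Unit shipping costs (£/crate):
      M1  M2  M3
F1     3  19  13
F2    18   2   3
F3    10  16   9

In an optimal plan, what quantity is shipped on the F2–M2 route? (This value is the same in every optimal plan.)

Solving gives:
  F1->M1: 11 × £3 = £33
  F1->M2: 35 × £19 = £665
  F1->M3: 63 × £13 = £819
  F2->M2: 71 × £2 = £142
  F3->M3: 10 × £9 = £90
Total cost = £1749.
So F2→M2 carries 71 crates.

71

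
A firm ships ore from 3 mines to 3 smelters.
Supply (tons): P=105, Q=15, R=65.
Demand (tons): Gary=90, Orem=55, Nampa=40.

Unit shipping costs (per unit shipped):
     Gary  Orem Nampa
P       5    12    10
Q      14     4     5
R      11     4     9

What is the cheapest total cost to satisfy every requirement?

A cheapest plan:
  P–Gary: 90 × 5 = 450
  P–Nampa: 15 × 10 = 150
  Q–Nampa: 15 × 5 = 75
  R–Orem: 55 × 4 = 220
  R–Nampa: 10 × 9 = 90
Total = 450 + 150 + 75 + 220 + 90 = 985.
(Supply check: P ships 105; Q ships 15; R ships 65.)

985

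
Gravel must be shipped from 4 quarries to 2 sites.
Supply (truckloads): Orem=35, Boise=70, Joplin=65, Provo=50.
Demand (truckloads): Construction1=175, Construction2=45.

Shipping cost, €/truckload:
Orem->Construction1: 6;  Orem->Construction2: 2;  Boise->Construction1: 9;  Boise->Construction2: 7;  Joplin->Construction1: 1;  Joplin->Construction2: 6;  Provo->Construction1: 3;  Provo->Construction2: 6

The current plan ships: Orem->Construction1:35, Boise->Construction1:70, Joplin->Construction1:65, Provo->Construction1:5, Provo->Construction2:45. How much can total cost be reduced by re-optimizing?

Current plan cost = 35·6 + 70·9 + 65·1 + 5·3 + 45·6 = €1190.
Optimal plan:
  Orem–Construction2: 35 × €2 = €70
  Boise–Construction1: 60 × €9 = €540
  Boise–Construction2: 10 × €7 = €70
  Joplin–Construction1: 65 × €1 = €65
  Provo–Construction1: 50 × €3 = €150
Optimal cost = €895.
Saving = 1190 − 895 = €295.

295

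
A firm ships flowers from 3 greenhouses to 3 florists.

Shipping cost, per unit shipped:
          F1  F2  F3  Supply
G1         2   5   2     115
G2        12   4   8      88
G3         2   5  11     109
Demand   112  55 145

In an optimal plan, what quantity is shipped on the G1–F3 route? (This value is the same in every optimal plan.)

Optimal shipments:
  G1→F1: 3 × 2 = 6
  G1→F3: 112 × 2 = 224
  G2→F2: 55 × 4 = 220
  G2→F3: 33 × 8 = 264
  G3→F1: 109 × 2 = 218
Total cost = 932.
So G1→F3 carries 112 bunches.

112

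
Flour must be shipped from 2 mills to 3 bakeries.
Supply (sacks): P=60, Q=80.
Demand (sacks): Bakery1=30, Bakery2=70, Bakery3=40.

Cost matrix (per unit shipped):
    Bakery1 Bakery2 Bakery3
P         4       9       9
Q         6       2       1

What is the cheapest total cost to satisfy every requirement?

Optimal allocation:
  P->Bakery1: 30 × 4 = 120
  P->Bakery2: 30 × 9 = 270
  Q->Bakery2: 40 × 2 = 80
  Q->Bakery3: 40 × 1 = 40
Total = 120 + 270 + 80 + 40 = 510.

510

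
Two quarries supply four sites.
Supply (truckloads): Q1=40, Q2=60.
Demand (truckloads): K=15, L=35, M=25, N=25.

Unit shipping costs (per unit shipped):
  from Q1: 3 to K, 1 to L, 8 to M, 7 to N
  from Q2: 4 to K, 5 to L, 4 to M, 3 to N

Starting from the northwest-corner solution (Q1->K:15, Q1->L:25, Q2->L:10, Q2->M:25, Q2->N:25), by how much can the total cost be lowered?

Current plan cost = 15·3 + 25·1 + 10·5 + 25·4 + 25·3 = 295.
Optimal plan:
  Q1→K: 5 truckloads
  Q1→L: 35 truckloads
  Q2→K: 10 truckloads
  Q2→M: 25 truckloads
  Q2→N: 25 truckloads
Optimal cost = 265.
Saving = 295 − 265 = 30.

30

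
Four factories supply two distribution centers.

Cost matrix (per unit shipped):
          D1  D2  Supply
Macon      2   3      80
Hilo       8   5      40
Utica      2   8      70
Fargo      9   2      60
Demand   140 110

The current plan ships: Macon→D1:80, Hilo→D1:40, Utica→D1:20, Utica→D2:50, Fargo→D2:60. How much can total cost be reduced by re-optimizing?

410

Current plan cost = 80·2 + 40·8 + 20·2 + 50·8 + 60·2 = 1040.
Optimal plan:
  Macon–D1: 70 × 2 = 140
  Macon–D2: 10 × 3 = 30
  Hilo–D2: 40 × 5 = 200
  Utica–D1: 70 × 2 = 140
  Fargo–D2: 60 × 2 = 120
Optimal cost = 630.
Saving = 1040 − 630 = 410.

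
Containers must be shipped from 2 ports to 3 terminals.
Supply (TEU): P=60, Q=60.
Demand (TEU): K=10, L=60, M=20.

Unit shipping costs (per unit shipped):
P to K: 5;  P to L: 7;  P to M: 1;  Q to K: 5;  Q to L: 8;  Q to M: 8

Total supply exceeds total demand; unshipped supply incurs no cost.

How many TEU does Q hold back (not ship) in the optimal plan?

30

An optimal plan:
  P→L: 40 × 7 = 280
  P→M: 20 × 1 = 20
  Q→K: 10 × 5 = 50
  Q→L: 20 × 8 = 160
Total cost = 510.
Q ships 30 of its 60, leaving 30.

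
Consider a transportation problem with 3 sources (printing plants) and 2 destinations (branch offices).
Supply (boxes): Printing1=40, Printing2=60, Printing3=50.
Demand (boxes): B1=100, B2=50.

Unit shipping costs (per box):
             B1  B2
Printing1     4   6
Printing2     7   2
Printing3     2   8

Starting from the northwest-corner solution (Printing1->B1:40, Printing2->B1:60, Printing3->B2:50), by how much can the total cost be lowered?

550

Current plan cost = 40·4 + 60·7 + 50·8 = 980.
Optimal plan:
  Printing1→B1: 40 × 4 = 160
  Printing2→B1: 10 × 7 = 70
  Printing2→B2: 50 × 2 = 100
  Printing3→B1: 50 × 2 = 100
Optimal cost = 430.
Saving = 980 − 430 = 550.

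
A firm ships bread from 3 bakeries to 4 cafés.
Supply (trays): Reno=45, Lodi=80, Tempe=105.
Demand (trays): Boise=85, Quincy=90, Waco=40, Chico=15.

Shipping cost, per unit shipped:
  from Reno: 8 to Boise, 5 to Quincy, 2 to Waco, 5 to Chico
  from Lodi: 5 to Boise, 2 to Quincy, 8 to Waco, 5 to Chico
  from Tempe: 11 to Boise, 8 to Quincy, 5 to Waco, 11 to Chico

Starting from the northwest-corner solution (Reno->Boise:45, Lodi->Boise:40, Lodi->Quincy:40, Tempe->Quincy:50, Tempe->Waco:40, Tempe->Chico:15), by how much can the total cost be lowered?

45

Current plan cost = 45·8 + 40·5 + 40·2 + 50·8 + 40·5 + 15·11 = 1405.
Optimal plan:
  Reno->Quincy: 30 × 5 = 150
  Reno->Chico: 15 × 5 = 75
  Lodi->Boise: 20 × 5 = 100
  Lodi->Quincy: 60 × 2 = 120
  Tempe->Boise: 65 × 11 = 715
  Tempe->Waco: 40 × 5 = 200
Optimal cost = 1360.
Saving = 1405 − 1360 = 45.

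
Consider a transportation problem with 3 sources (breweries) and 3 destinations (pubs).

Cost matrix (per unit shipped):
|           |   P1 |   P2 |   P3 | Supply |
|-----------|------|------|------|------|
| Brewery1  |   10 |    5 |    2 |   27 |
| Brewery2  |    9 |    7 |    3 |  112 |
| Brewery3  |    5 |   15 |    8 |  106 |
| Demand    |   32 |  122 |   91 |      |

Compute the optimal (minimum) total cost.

1603

A cheapest plan:
  Brewery1->P2: 27 kegs
  Brewery2->P2: 95 kegs
  Brewery2->P3: 17 kegs
  Brewery3->P1: 32 kegs
  Brewery3->P3: 74 kegs
Total cost = 1603.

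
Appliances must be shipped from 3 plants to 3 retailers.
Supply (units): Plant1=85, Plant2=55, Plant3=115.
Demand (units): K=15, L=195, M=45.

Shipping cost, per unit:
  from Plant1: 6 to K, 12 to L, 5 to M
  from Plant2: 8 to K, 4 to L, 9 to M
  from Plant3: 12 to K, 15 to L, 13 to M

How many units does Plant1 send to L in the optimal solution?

Solving gives:
  Plant1->K: 15 × 6 = 90
  Plant1->L: 25 × 12 = 300
  Plant1->M: 45 × 5 = 225
  Plant2->L: 55 × 4 = 220
  Plant3->L: 115 × 15 = 1725
Total cost = 2560.
So Plant1→L carries 25 units.

25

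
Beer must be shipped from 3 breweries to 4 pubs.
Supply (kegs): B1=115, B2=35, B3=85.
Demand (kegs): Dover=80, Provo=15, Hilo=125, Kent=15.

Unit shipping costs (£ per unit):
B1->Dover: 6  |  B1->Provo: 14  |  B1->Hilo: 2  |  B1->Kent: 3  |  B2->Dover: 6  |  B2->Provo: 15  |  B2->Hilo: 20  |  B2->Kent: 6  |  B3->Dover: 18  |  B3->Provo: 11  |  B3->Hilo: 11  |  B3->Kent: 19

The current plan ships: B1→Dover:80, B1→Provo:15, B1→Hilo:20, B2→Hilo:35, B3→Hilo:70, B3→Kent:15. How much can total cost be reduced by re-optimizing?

915

Current plan cost = 80·6 + 15·14 + 20·2 + 35·20 + 70·11 + 15·19 = £2485.
Optimal plan:
  B1->Dover: 45 × £6 = £270
  B1->Hilo: 55 × £2 = £110
  B1->Kent: 15 × £3 = £45
  B2->Dover: 35 × £6 = £210
  B3->Provo: 15 × £11 = £165
  B3->Hilo: 70 × £11 = £770
Optimal cost = £1570.
Saving = 2485 − 1570 = £915.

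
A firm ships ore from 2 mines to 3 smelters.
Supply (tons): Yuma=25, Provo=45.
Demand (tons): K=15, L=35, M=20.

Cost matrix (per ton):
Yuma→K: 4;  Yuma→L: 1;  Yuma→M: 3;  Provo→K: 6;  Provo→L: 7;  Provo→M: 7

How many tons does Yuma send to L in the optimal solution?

Solving gives:
  Yuma to L: 25 × 1 = 25
  Provo to K: 15 × 6 = 90
  Provo to L: 10 × 7 = 70
  Provo to M: 20 × 7 = 140
Total cost = 325.
So Yuma→L carries 25 tons.

25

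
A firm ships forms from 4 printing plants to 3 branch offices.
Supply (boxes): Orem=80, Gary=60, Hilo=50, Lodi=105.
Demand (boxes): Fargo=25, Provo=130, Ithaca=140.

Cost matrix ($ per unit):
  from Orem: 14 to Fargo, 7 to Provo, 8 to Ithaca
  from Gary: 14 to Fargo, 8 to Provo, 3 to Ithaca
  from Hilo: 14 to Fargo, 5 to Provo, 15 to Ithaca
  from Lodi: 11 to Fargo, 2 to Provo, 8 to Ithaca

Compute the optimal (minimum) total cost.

1505

An optimal shipping plan:
  Orem–Ithaca: 80 × $8 = $640
  Gary–Ithaca: 60 × $3 = $180
  Hilo–Fargo: 25 × $14 = $350
  Hilo–Provo: 25 × $5 = $125
  Lodi–Provo: 105 × $2 = $210
Total = 640 + 180 + 350 + 125 + 210 = $1505.
(Supply check: Orem ships 80; Gary ships 60; Hilo ships 50; Lodi ships 105.)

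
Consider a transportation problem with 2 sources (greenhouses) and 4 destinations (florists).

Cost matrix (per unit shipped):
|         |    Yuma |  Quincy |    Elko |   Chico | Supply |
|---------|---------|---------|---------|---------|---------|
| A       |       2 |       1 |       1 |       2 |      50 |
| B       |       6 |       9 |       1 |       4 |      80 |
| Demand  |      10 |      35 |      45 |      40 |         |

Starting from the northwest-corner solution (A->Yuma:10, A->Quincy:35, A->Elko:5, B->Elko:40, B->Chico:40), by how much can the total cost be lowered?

10

Current plan cost = 10·2 + 35·1 + 5·1 + 40·1 + 40·4 = 260.
Optimal plan:
  A–Yuma: 10 × 2 = 20
  A–Quincy: 35 × 1 = 35
  A–Chico: 5 × 2 = 10
  B–Elko: 45 × 1 = 45
  B–Chico: 35 × 4 = 140
Optimal cost = 250.
Saving = 260 − 250 = 10.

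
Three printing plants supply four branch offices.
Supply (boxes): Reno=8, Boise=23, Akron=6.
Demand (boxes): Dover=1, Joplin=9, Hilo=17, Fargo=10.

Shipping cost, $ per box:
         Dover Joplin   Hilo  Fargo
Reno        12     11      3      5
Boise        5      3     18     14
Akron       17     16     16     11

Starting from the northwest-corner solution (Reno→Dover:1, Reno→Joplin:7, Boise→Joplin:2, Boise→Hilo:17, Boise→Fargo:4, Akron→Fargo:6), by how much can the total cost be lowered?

Current plan cost = 1·12 + 7·11 + 2·3 + 17·18 + 4·14 + 6·11 = $523.
Optimal plan:
  Reno to Hilo: 8 boxes
  Boise to Dover: 1 boxes
  Boise to Joplin: 9 boxes
  Boise to Hilo: 9 boxes
  Boise to Fargo: 4 boxes
  Akron to Fargo: 6 boxes
Optimal cost = $340.
Saving = 523 − 340 = $183.

183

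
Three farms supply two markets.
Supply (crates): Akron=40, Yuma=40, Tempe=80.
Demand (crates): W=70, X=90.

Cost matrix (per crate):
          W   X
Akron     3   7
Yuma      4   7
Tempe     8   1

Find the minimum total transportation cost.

390

A cheapest plan:
  Akron->W: 40 crates
  Yuma->W: 30 crates
  Yuma->X: 10 crates
  Tempe->X: 80 crates
Total cost = 390.
(Supply check: Akron ships 40; Yuma ships 40; Tempe ships 80.)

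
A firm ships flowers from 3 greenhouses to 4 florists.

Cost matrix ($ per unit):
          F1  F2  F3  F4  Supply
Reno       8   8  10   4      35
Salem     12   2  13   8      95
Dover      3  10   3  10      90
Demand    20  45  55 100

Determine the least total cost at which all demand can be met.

A cheapest plan:
  Reno to F4: 35 × $4 = $140
  Salem to F2: 45 × $2 = $90
  Salem to F4: 50 × $8 = $400
  Dover to F1: 20 × $3 = $60
  Dover to F3: 55 × $3 = $165
  Dover to F4: 15 × $10 = $150
Total = 140 + 90 + 400 + 60 + 165 + 150 = $1005.
(Supply check: Reno ships 35; Salem ships 95; Dover ships 90.)

1005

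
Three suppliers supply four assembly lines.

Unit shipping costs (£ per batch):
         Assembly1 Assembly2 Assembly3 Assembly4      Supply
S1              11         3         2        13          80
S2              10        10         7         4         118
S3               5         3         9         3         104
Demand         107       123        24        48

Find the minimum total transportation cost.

1494

An optimal shipping plan:
  S1 to Assembly2: 80 × £3 = £240
  S2 to Assembly1: 46 × £10 = £460
  S2 to Assembly3: 24 × £7 = £168
  S2 to Assembly4: 48 × £4 = £192
  S3 to Assembly1: 61 × £5 = £305
  S3 to Assembly2: 43 × £3 = £129
Total = 240 + 460 + 168 + 192 + 305 + 129 = £1494.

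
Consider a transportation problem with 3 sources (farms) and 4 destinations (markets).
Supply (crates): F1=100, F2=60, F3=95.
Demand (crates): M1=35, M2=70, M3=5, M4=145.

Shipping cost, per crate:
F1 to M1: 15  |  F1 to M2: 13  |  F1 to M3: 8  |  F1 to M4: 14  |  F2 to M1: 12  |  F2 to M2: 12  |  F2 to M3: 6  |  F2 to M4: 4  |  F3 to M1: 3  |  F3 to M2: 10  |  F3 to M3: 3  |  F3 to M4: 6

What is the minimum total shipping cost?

2005

One minimum-cost allocation:
  F1–M2: 70 crates
  F1–M3: 5 crates
  F1–M4: 25 crates
  F2–M4: 60 crates
  F3–M1: 35 crates
  F3–M4: 60 crates
Total cost = 2005.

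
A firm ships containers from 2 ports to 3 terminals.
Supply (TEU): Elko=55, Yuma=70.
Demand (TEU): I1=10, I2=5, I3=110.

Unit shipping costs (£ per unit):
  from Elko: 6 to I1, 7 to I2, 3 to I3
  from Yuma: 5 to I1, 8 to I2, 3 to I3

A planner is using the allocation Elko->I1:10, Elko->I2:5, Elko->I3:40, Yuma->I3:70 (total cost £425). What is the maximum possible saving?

Current plan cost = 10·6 + 5·7 + 40·3 + 70·3 = £425.
Optimal plan:
  Elko→I2: 5 × £7 = £35
  Elko→I3: 50 × £3 = £150
  Yuma→I1: 10 × £5 = £50
  Yuma→I3: 60 × £3 = £180
Optimal cost = £415.
Saving = 425 − 415 = £10.

10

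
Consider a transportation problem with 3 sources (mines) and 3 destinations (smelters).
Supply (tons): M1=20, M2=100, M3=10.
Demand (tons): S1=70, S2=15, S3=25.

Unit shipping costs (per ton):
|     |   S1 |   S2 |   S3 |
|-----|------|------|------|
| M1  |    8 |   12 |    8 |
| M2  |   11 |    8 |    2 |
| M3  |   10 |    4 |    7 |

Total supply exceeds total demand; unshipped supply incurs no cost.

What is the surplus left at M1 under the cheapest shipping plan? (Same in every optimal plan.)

An optimal plan:
  M1 to S1: 20 × 8 = 160
  M2 to S1: 50 × 11 = 550
  M2 to S2: 5 × 8 = 40
  M2 to S3: 25 × 2 = 50
  M3 to S2: 10 × 4 = 40
Total cost = 840.
M1 ships 20 of its 20, leaving 0.

0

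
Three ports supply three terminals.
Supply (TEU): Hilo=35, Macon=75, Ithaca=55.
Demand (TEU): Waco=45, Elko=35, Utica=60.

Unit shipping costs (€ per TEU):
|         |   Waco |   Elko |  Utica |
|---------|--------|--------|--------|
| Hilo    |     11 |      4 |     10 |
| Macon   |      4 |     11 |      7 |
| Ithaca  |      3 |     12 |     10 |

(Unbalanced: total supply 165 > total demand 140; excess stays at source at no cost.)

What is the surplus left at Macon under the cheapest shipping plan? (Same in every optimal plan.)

Minimum-cost shipments:
  Hilo→Elko: 35 × €4 = €140
  Macon→Utica: 60 × €7 = €420
  Ithaca→Waco: 45 × €3 = €135
Total cost = €695.
Macon ships 60 of its 75, leaving 15.

15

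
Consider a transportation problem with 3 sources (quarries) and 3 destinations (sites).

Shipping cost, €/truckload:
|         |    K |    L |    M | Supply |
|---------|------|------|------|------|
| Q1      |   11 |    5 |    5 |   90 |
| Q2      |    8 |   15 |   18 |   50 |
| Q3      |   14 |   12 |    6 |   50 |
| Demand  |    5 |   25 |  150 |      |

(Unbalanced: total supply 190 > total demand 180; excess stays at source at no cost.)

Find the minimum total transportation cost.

1345

A cheapest plan:
  Q1->M: 90 × €5 = €450
  Q2->K: 5 × €8 = €40
  Q2->L: 25 × €15 = €375
  Q2->M: 10 × €18 = €180
  Q3->M: 50 × €6 = €300
Total = 450 + 40 + 375 + 180 + 300 = €1345.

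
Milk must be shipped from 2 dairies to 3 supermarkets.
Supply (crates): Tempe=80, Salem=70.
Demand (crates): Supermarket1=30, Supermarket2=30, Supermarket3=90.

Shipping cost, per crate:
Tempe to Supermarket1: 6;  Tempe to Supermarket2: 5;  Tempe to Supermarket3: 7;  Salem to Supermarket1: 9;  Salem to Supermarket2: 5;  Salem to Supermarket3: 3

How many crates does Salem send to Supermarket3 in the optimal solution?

Solving gives:
  Tempe->Supermarket1: 30 × 6 = 180
  Tempe->Supermarket2: 30 × 5 = 150
  Tempe->Supermarket3: 20 × 7 = 140
  Salem->Supermarket3: 70 × 3 = 210
Total cost = 680.
So Salem→Supermarket3 carries 70 crates.

70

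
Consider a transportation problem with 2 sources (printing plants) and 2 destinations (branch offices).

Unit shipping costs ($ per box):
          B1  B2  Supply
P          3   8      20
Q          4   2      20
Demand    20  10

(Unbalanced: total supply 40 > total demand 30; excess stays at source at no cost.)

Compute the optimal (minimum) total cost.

80

An optimal shipping plan:
  P to B1: 20 × $3 = $60
  Q to B2: 10 × $2 = $20
Total = 60 + 20 = $80.
(Supply check: P ships 20; Q ships 10.)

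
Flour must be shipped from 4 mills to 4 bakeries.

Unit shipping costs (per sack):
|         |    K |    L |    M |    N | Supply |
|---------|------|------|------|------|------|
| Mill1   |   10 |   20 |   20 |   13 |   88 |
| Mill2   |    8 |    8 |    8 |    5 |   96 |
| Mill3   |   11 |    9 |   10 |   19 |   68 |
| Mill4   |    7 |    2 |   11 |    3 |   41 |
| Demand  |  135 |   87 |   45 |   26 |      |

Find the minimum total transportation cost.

A cheapest plan:
  Mill1 to K: 88 × 10 = 880
  Mill2 to K: 47 × 8 = 376
  Mill2 to M: 23 × 8 = 184
  Mill2 to N: 26 × 5 = 130
  Mill3 to L: 46 × 9 = 414
  Mill3 to M: 22 × 10 = 220
  Mill4 to L: 41 × 2 = 82
Total = 880 + 376 + 184 + 130 + 414 + 220 + 82 = 2286.
(Supply check: Mill1 ships 88; Mill2 ships 96; Mill3 ships 68; Mill4 ships 41.)

2286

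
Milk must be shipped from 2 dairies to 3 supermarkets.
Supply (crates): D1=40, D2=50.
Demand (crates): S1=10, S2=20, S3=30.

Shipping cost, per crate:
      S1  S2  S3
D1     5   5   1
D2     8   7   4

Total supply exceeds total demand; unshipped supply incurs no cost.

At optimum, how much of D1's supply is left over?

Minimum-cost shipments:
  D1 to S1: 10 × 5 = 50
  D1 to S3: 30 × 1 = 30
  D2 to S2: 20 × 7 = 140
Total cost = 220.
D1 ships 40 of its 40, leaving 0.

0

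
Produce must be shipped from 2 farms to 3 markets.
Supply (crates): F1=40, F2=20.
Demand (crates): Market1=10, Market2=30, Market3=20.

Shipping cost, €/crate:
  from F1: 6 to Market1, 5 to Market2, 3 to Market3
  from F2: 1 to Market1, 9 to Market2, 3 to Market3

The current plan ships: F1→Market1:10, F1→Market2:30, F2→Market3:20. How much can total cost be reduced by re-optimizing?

Current plan cost = 10·6 + 30·5 + 20·3 = €270.
Optimal plan:
  F1→Market2: 30 × €5 = €150
  F1→Market3: 10 × €3 = €30
  F2→Market1: 10 × €1 = €10
  F2→Market3: 10 × €3 = €30
Optimal cost = €220.
Saving = 270 − 220 = €50.

50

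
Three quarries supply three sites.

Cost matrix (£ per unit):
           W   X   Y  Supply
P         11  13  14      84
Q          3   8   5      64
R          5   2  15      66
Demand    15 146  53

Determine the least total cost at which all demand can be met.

1514

An optimal shipping plan:
  P to W: 4 × £11 = £44
  P to X: 80 × £13 = £1040
  Q to W: 11 × £3 = £33
  Q to Y: 53 × £5 = £265
  R to X: 66 × £2 = £132
Total = 44 + 1040 + 33 + 265 + 132 = £1514.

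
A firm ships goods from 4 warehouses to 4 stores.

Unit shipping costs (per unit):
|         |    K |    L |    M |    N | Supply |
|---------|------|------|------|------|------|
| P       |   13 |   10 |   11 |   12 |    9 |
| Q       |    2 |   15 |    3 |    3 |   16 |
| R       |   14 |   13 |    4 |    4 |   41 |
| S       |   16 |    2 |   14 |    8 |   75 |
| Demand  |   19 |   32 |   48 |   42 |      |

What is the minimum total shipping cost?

Optimal allocation:
  P→K: 3 × 13 = 39
  P→M: 6 × 11 = 66
  Q→K: 16 × 2 = 32
  R→M: 41 × 4 = 164
  S→L: 32 × 2 = 64
  S→M: 1 × 14 = 14
  S→N: 42 × 8 = 336
Total = 39 + 66 + 32 + 164 + 64 + 14 + 336 = 715.

715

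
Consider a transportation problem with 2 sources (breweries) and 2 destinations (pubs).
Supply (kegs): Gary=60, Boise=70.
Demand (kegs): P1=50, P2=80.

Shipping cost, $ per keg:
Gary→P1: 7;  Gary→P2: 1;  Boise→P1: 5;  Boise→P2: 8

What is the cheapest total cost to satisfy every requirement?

470

One minimum-cost allocation:
  Gary->P2: 60 × $1 = $60
  Boise->P1: 50 × $5 = $250
  Boise->P2: 20 × $8 = $160
Total = 60 + 250 + 160 = $470.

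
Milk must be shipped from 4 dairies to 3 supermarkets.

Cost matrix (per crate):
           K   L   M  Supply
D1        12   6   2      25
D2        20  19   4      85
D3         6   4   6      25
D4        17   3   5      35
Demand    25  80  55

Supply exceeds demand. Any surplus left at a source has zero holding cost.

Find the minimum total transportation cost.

985

One minimum-cost allocation:
  D1→L: 25 crates
  D2→K: 20 crates
  D2→M: 55 crates
  D3→K: 5 crates
  D3→L: 20 crates
  D4→L: 35 crates
Total cost = 985.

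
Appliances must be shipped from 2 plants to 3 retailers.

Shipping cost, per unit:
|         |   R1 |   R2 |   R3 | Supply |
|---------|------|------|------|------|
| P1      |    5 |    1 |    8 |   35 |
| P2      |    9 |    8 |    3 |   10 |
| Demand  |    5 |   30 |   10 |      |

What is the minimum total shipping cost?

85

A cheapest plan:
  P1->R1: 5 units
  P1->R2: 30 units
  P2->R3: 10 units
Total cost = 85.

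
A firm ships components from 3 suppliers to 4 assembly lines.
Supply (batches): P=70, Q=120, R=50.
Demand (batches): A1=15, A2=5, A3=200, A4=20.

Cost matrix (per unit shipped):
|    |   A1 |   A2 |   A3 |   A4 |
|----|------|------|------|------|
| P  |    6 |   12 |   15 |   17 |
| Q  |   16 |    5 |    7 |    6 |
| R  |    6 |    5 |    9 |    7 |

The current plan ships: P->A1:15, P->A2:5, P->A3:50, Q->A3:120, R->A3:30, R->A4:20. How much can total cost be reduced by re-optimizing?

5

Current plan cost = 15·6 + 5·12 + 50·15 + 120·7 + 30·9 + 20·7 = 2150.
Optimal plan:
  P->A1: 15 × 6 = 90
  P->A3: 55 × 15 = 825
  Q->A3: 120 × 7 = 840
  R->A2: 5 × 5 = 25
  R->A3: 25 × 9 = 225
  R->A4: 20 × 7 = 140
Optimal cost = 2145.
Saving = 2150 − 2145 = 5.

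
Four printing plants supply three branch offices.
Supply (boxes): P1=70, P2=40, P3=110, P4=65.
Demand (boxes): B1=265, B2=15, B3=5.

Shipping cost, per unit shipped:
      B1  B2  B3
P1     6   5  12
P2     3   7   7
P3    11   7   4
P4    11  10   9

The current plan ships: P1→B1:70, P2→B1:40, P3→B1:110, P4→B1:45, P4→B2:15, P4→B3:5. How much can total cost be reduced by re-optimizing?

70

Current plan cost = 70·6 + 40·3 + 110·11 + 45·11 + 15·10 + 5·9 = 2440.
Optimal plan:
  P1–B1: 70 × 6 = 420
  P2–B1: 40 × 3 = 120
  P3–B1: 90 × 11 = 990
  P3–B2: 15 × 7 = 105
  P3–B3: 5 × 4 = 20
  P4–B1: 65 × 11 = 715
Optimal cost = 2370.
Saving = 2440 − 2370 = 70.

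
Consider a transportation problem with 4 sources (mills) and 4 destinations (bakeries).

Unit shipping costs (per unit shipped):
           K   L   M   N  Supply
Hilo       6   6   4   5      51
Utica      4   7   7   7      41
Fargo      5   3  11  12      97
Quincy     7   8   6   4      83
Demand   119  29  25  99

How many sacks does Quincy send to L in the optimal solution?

0

Optimal shipments:
  Hilo→K: 10 × 6 = 60
  Hilo→M: 25 × 4 = 100
  Hilo→N: 16 × 5 = 80
  Utica→K: 41 × 4 = 164
  Fargo→K: 68 × 5 = 340
  Fargo→L: 29 × 3 = 87
  Quincy→N: 83 × 4 = 332
Total cost = 1163.
The route Quincy→L is not used.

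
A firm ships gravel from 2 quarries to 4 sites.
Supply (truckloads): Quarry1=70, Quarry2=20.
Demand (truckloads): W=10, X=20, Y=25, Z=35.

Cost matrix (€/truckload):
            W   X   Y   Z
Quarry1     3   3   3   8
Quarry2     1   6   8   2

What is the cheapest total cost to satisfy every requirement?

A cheapest plan:
  Quarry1->W: 10 × €3 = €30
  Quarry1->X: 20 × €3 = €60
  Quarry1->Y: 25 × €3 = €75
  Quarry1->Z: 15 × €8 = €120
  Quarry2->Z: 20 × €2 = €40
Total = 30 + 60 + 75 + 120 + 40 = €325.
(Supply check: Quarry1 ships 70; Quarry2 ships 20.)

325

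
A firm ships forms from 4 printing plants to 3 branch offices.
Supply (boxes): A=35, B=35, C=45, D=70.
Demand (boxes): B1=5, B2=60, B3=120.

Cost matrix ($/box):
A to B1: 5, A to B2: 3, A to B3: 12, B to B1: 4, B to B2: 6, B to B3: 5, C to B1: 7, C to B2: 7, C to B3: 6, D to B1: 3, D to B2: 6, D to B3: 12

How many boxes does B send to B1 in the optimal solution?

The minimum-cost plan:
  A→B2: 35 boxes
  B→B3: 35 boxes
  C→B3: 45 boxes
  D→B1: 5 boxes
  D→B2: 25 boxes
  D→B3: 40 boxes
Total cost = $1195.
The route B→B1 is not used.

0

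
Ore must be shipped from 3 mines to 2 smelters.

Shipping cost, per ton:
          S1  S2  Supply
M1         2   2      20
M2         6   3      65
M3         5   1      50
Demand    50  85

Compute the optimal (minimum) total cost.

375

One minimum-cost allocation:
  M1->S1: 20 × 2 = 40
  M2->S1: 30 × 6 = 180
  M2->S2: 35 × 3 = 105
  M3->S2: 50 × 1 = 50
Total = 40 + 180 + 105 + 50 = 375.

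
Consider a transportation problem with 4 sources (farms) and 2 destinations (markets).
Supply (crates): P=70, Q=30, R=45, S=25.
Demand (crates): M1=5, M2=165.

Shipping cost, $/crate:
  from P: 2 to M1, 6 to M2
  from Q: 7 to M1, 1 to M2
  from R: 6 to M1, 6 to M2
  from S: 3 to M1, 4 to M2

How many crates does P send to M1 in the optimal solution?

Solving gives:
  P→M1: 5 × $2 = $10
  P→M2: 65 × $6 = $390
  Q→M2: 30 × $1 = $30
  R→M2: 45 × $6 = $270
  S→M2: 25 × $4 = $100
Total cost = $800.
So P→M1 carries 5 crates.

5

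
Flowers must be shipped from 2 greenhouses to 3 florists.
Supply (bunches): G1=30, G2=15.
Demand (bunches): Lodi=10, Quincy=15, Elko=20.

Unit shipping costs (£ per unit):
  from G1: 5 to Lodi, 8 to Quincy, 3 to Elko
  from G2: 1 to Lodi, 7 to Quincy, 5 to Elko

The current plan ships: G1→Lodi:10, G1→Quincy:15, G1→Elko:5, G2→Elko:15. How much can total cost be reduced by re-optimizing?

Current plan cost = 10·5 + 15·8 + 5·3 + 15·5 = £260.
Optimal plan:
  G1 to Quincy: 10 × £8 = £80
  G1 to Elko: 20 × £3 = £60
  G2 to Lodi: 10 × £1 = £10
  G2 to Quincy: 5 × £7 = £35
Optimal cost = £185.
Saving = 260 − 185 = £75.

75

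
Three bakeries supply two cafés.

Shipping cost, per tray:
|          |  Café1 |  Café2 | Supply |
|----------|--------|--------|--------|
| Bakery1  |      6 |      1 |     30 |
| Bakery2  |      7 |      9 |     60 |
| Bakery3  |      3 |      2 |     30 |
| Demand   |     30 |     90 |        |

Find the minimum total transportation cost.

A cheapest plan:
  Bakery1–Café2: 30 × 1 = 30
  Bakery2–Café1: 30 × 7 = 210
  Bakery2–Café2: 30 × 9 = 270
  Bakery3–Café2: 30 × 2 = 60
Total = 30 + 210 + 270 + 60 = 570.

570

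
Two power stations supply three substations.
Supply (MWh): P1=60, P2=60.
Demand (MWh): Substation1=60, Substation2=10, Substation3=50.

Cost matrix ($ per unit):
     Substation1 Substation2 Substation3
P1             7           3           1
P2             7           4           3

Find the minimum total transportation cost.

Optimal allocation:
  P1 to Substation2: 10 × $3 = $30
  P1 to Substation3: 50 × $1 = $50
  P2 to Substation1: 60 × $7 = $420
Total = 30 + 50 + 420 = $500.

500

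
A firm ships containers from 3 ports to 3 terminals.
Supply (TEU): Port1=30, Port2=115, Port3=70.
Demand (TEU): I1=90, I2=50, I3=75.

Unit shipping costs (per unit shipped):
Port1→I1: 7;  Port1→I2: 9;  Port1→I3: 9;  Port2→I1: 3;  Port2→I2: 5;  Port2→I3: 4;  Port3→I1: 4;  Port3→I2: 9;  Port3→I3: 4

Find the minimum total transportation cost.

An optimal shipping plan:
  Port1–I2: 30 TEU
  Port2–I1: 90 TEU
  Port2–I2: 20 TEU
  Port2–I3: 5 TEU
  Port3–I3: 70 TEU
Total cost = 940.
(Supply check: Port1 ships 30; Port2 ships 115; Port3 ships 70.)

940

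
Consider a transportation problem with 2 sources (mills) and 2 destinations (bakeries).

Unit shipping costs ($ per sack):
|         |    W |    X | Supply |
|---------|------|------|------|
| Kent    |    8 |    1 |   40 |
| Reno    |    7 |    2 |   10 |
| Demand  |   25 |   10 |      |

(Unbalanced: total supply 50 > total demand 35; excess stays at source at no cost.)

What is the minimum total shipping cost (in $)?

200

One minimum-cost allocation:
  Kent→W: 15 × $8 = $120
  Kent→X: 10 × $1 = $10
  Reno→W: 10 × $7 = $70
Total = 120 + 10 + 70 = $200.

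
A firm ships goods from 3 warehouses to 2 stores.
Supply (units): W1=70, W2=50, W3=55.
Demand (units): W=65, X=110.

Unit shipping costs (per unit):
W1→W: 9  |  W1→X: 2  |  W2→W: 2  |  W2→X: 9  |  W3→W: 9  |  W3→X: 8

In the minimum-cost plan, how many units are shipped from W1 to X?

The minimum-cost plan:
  W1–X: 70 units
  W2–W: 50 units
  W3–W: 15 units
  W3–X: 40 units
Total cost = 695.
So W1→X carries 70 units.

70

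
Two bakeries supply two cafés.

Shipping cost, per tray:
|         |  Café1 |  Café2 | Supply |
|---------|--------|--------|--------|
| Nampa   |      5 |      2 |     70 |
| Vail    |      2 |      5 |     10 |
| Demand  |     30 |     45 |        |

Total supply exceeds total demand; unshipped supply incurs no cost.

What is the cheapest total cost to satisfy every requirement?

210

One minimum-cost allocation:
  Nampa→Café1: 20 × 5 = 100
  Nampa→Café2: 45 × 2 = 90
  Vail→Café1: 10 × 2 = 20
Total = 100 + 90 + 20 = 210.
(Supply check: Nampa ships 65; Vail ships 10.)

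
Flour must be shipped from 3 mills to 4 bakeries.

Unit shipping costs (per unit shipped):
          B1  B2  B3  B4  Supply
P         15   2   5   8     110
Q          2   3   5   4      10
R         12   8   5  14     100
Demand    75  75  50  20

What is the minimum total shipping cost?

1360

An optimal shipping plan:
  P→B2: 75 × 2 = 150
  P→B3: 15 × 5 = 75
  P→B4: 20 × 8 = 160
  Q→B1: 10 × 2 = 20
  R→B1: 65 × 12 = 780
  R→B3: 35 × 5 = 175
Total = 150 + 75 + 160 + 20 + 780 + 175 = 1360.
(Supply check: P ships 110; Q ships 10; R ships 100.)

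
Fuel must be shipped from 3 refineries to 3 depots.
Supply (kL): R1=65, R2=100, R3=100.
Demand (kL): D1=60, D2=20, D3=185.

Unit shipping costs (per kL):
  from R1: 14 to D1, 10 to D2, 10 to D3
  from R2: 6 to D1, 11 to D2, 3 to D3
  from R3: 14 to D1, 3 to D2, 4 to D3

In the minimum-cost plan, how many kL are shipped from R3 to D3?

Optimal shipments:
  R1 to D3: 65 × 10 = 650
  R2 to D1: 60 × 6 = 360
  R2 to D3: 40 × 3 = 120
  R3 to D2: 20 × 3 = 60
  R3 to D3: 80 × 4 = 320
Total cost = 1510.
So R3→D3 carries 80 kL.

80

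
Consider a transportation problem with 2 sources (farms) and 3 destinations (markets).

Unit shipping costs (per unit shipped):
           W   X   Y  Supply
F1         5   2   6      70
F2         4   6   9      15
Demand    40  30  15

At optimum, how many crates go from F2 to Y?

0

Optimal shipments:
  F1 to W: 25 × 5 = 125
  F1 to X: 30 × 2 = 60
  F1 to Y: 15 × 6 = 90
  F2 to W: 15 × 4 = 60
Total cost = 335.
The route F2→Y is not used.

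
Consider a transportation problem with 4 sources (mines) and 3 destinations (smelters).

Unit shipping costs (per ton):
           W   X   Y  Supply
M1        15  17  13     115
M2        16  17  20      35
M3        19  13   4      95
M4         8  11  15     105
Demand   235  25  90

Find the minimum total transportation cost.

3570

An optimal shipping plan:
  M1–W: 115 × 15 = 1725
  M2–W: 15 × 16 = 240
  M2–X: 20 × 17 = 340
  M3–X: 5 × 13 = 65
  M3–Y: 90 × 4 = 360
  M4–W: 105 × 8 = 840
Total = 1725 + 240 + 340 + 65 + 360 + 840 = 3570.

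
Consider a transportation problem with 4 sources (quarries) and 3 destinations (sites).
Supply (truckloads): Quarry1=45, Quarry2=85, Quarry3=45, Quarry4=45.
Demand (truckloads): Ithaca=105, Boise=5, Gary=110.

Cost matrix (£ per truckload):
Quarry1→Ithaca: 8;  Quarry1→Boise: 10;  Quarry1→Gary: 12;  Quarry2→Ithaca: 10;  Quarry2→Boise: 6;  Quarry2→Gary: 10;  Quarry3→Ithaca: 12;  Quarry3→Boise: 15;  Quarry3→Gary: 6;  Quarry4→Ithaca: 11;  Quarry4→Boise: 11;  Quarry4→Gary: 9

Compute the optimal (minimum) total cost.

1865

One minimum-cost allocation:
  Quarry1–Ithaca: 45 truckloads
  Quarry2–Ithaca: 60 truckloads
  Quarry2–Boise: 5 truckloads
  Quarry2–Gary: 20 truckloads
  Quarry3–Gary: 45 truckloads
  Quarry4–Gary: 45 truckloads
Total cost = £1865.
(Supply check: Quarry1 ships 45; Quarry2 ships 85; Quarry3 ships 45; Quarry4 ships 45.)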